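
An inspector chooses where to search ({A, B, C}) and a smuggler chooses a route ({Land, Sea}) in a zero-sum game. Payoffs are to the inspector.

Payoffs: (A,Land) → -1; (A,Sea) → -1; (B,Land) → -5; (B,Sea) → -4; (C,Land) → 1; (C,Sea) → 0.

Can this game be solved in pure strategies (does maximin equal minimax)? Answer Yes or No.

Row minima: A → -1, B → -5, C → 0; maximin = 0.
Column maxima: Land → 1, Sea → 0; minimax = 0.
maximin = minimax = 0, so a saddle point exists.

Yes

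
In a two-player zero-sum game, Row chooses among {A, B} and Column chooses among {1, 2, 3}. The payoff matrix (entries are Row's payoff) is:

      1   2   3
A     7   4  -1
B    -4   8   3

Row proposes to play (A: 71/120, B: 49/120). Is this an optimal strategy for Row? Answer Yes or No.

No

Against 1 this mix gives (71/120)·7 + (49/120)·(-4) = 301/120.
Against 2 this mix gives (71/120)·4 + (49/120)·8 = 169/30.
Against 3 this mix gives (71/120)·(-1) + (49/120)·3 = 19/30.
Column will play 3, holding Row to 19/30. Shifting weight toward the row that does better against 3 would raise this floor (the equalizing mix achieves 17/15 against both 3 and 1), so the proposed strategy is not optimal.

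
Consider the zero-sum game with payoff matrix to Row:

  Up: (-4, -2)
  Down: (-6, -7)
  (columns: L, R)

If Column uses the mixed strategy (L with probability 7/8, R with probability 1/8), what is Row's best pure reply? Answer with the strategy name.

Up

Expected payoff of Up: (7/8)·(-4) + (1/8)·(-2) = -15/4.
Expected payoff of Down: (7/8)·(-6) + (1/8)·(-7) = -49/8.
The largest is -15/4, so Row's best response is Up.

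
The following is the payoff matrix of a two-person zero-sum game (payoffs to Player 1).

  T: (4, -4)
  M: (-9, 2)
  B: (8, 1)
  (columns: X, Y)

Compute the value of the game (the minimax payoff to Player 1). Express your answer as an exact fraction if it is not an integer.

Row minima: T → -4, M → -9, B → 1; maximin = 1.
Column maxima: X → 8, Y → 2; minimax = 2.
1 ≠ 2, so there is no saddle point; optimal play is mixed.
T is strictly dominated by B, so Player 1 never plays it.
On the remaining 2×2 (M, B vs X, Y):
Let Player 1 play M with probability p. Expected payoff against X: (-9)p + 8(1−p) = −17p + 8; against Y: 2p + 1(1−p) = p + 1.
Setting these equal: −17p + 8 = p + 1 ⇒ −18p = -7 ⇒ p = 7/18, and the value is (-17)·(7/18) + 8 = 25/18.
For Player 2: with q = P(X), equating M's and B's payoffs gives −11q + 2 = 7q + 1 ⇒ q = 1/18.

25/18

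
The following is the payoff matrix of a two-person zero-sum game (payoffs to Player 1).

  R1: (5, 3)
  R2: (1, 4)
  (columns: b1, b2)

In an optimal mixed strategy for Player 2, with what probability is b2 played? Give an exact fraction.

Row minima: R1 → 3, R2 → 1; maximin = 3.
Column maxima: b1 → 5, b2 → 4; minimax = 4.
3 ≠ 4, so there is no saddle point; optimal play is mixed.
Let Player 1 play R1 with probability p. Expected payoff against b1: 5p + 1(1−p) = 4p + 1; against b2: 3p + 4(1−p) = −p + 4.
Setting these equal: 4p + 1 = −p + 4 ⇒ 5p = 3 ⇒ p = 3/5, and the value is (4)·(3/5) + 1 = 17/5.
For Player 2: with q = P(b1), equating R1's and R2's payoffs gives 2q + 3 = −3q + 4 ⇒ q = 1/5.

4/5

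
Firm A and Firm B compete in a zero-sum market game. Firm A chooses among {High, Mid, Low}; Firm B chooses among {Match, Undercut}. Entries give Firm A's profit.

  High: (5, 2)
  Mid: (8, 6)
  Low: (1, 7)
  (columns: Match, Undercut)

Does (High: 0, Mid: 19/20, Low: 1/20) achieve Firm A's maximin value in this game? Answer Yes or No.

No

Against Match this mix gives (19/20)·8 + (1/20)·1 = 153/20.
Against Undercut this mix gives (19/20)·6 + (1/20)·7 = 121/20.
Firm B will play Undercut, holding Firm A to 121/20. Shifting weight toward the row that does better against Undercut would raise this floor (the equalizing mix achieves 25/4 against both Undercut and Match), so the proposed strategy is not optimal.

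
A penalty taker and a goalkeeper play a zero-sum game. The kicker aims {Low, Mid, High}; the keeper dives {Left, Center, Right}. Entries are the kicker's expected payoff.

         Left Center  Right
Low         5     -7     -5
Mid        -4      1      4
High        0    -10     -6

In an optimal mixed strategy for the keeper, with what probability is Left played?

8/17

Row minima: Low → -7, Mid → -4, High → -10; maximin = -4.
Column maxima: Left → 5, Center → 1, Right → 4; minimax = 1.
-4 ≠ 1, so there is no saddle point; optimal play is mixed.
High is strictly dominated by Low, so the kicker never plays it.
Right is strictly dominated by Center (it gives the kicker strictly more in every row), so the keeper never plays it.
On the remaining 2×2 (Low, Mid vs Left, Center):
Let the kicker play Low with probability p. Expected payoff against Left: 5p + (-4)(1−p) = 9p − 4; against Center: (-7)p + 1(1−p) = −8p + 1.
Setting these equal: 9p − 4 = −8p + 1 ⇒ 17p = 5 ⇒ p = 5/17, and the value is (9)·(5/17) − 4 = -23/17.
For the keeper: with q = P(Left), equating Low's and Mid's payoffs gives 12q − 7 = −5q + 1 ⇒ q = 8/17.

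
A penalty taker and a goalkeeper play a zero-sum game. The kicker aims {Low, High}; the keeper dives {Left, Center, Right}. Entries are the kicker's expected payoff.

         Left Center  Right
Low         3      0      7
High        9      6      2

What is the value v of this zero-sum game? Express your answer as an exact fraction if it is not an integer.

42/11

Row minima: Low → 0, High → 2; maximin = 2.
Column maxima: Left → 9, Center → 6, Right → 7; minimax = 6.
2 ≠ 6, so there is no saddle point; optimal play is mixed.
Left is strictly dominated by Center (it gives the kicker strictly more in every row), so the keeper never plays it.
On the remaining 2×2 (Low, High vs Center, Right):
Let the kicker play Low with probability p. Expected payoff against Center: 0p + 6(1−p) = −6p + 6; against Right: 7p + 2(1−p) = 5p + 2.
Setting these equal: −6p + 6 = 5p + 2 ⇒ −11p = -4 ⇒ p = 4/11, and the value is (-6)·(4/11) + 6 = 42/11.
For the keeper: with q = P(Center), equating Low's and High's payoffs gives −7q + 7 = 4q + 2 ⇒ q = 5/11.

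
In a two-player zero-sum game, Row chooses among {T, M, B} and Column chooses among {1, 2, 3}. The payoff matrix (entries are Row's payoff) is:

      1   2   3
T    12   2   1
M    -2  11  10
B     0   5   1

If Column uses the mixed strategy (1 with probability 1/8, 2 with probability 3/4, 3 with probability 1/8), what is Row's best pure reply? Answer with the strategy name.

Expected payoff of T: (1/8)·12 + (3/4)·2 + (1/8)·1 = 25/8.
Expected payoff of M: (1/8)·(-2) + (3/4)·11 + (1/8)·10 = 37/4.
Expected payoff of B: (1/8)·0 + (3/4)·5 + (1/8)·1 = 31/8.
The largest is 37/4, so Row's best response is M.

M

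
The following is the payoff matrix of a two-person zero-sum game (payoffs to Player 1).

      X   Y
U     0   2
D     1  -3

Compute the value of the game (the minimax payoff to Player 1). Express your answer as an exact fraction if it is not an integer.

1/3

Row minima: U → 0, D → -3; maximin = 0.
Column maxima: X → 1, Y → 2; minimax = 1.
0 ≠ 1, so there is no saddle point; optimal play is mixed.
Let Player 1 play U with probability p. Expected payoff against X: 0p + 1(1−p) = −p + 1; against Y: 2p + (-3)(1−p) = 5p − 3.
Setting these equal: −p + 1 = 5p − 3 ⇒ −6p = -4 ⇒ p = 2/3, and the value is (-1)·(2/3) + 1 = 1/3.
For Player 2: with q = P(X), equating U's and D's payoffs gives −2q + 2 = 4q − 3 ⇒ q = 5/6.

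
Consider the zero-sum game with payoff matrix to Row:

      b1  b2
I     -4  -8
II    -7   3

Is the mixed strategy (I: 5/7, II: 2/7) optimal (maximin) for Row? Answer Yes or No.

Against b1 this mix gives (5/7)·(-4) + (2/7)·(-7) = -34/7.
Against b2 this mix gives (5/7)·(-8) + (2/7)·3 = -34/7.
All of Column's active replies (b1, b2) yield -34/7, and no column does worse for Row. The mix makes Column indifferent and guarantees -34/7, so it is optimal.

Yes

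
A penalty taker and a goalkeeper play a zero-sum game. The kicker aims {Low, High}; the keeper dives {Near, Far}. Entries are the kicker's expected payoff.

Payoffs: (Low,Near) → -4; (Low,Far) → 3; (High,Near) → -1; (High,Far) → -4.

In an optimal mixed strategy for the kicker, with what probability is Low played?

Row minima: Low → -4, High → -4; maximin = -4.
Column maxima: Near → -1, Far → 3; minimax = -1.
-4 ≠ -1, so there is no saddle point; optimal play is mixed.
Let the kicker play Low with probability p. Expected payoff against Near: (-4)p + (-1)(1−p) = −3p − 1; against Far: 3p + (-4)(1−p) = 7p − 4.
Setting these equal: −3p − 1 = 7p − 4 ⇒ −10p = -3 ⇒ p = 3/10, and the value is (-3)·(3/10) − 1 = -19/10.
For the keeper: with q = P(Near), equating Low's and High's payoffs gives −7q + 3 = 3q − 4 ⇒ q = 7/10.

3/10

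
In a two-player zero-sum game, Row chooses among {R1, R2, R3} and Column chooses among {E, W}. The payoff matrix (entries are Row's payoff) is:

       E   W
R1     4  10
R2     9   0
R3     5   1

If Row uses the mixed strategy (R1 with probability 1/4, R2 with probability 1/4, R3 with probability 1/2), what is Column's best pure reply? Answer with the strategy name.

If Column plays E, Row's expected payoff is (1/4)·4 + (1/4)·9 + (1/2)·5 = 23/4.
If Column plays W, Row's expected payoff is (1/4)·10 + (1/4)·0 + (1/2)·1 = 3.
Column minimizes Row's payoff; the smallest is 3, so the best response is W.

W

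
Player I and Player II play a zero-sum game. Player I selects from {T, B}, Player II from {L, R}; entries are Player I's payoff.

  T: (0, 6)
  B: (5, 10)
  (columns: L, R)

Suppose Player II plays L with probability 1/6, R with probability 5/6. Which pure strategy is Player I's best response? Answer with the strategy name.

B

Expected payoff of T: (1/6)·0 + (5/6)·6 = 5.
Expected payoff of B: (1/6)·5 + (5/6)·10 = 55/6.
The largest is 55/6, so Player I's best response is B.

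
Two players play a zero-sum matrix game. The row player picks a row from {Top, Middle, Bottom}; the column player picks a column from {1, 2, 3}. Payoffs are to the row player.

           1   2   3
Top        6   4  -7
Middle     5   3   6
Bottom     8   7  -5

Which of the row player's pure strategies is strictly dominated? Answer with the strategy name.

Top

Bottom gives a strictly higher payoff than Top against every column: 8 > 6, 7 > 4, -5 > -7.
So Top is strictly dominated and the row player never plays it.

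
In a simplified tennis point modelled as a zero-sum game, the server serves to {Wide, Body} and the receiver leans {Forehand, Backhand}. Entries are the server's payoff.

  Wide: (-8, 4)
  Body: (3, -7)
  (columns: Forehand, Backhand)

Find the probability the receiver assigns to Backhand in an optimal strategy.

Row minima: Wide → -8, Body → -7; maximin = -7.
Column maxima: Forehand → 3, Backhand → 4; minimax = 3.
-7 ≠ 3, so there is no saddle point; optimal play is mixed.
Let the server play Wide with probability p. Expected payoff against Forehand: (-8)p + 3(1−p) = −11p + 3; against Backhand: 4p + (-7)(1−p) = 11p − 7.
Setting these equal: −11p + 3 = 11p − 7 ⇒ −22p = -10 ⇒ p = 5/11, and the value is (-11)·(5/11) + 3 = -2.
For the receiver: with q = P(Forehand), equating Wide's and Body's payoffs gives −12q + 4 = 10q − 7 ⇒ q = 1/2.

1/2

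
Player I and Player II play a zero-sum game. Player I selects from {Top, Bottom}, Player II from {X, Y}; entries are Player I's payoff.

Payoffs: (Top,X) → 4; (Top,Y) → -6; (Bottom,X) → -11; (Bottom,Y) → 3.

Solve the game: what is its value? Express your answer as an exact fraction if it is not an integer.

-9/4

Row minima: Top → -6, Bottom → -11; maximin = -6.
Column maxima: X → 4, Y → 3; minimax = 3.
-6 ≠ 3, so there is no saddle point; optimal play is mixed.
Let Player I play Top with probability p. Expected payoff against X: 4p + (-11)(1−p) = 15p − 11; against Y: (-6)p + 3(1−p) = −9p + 3.
Setting these equal: 15p − 11 = −9p + 3 ⇒ 24p = 14 ⇒ p = 7/12, and the value is (15)·(7/12) − 11 = -9/4.
For Player II: with q = P(X), equating Top's and Bottom's payoffs gives 10q − 6 = −14q + 3 ⇒ q = 3/8.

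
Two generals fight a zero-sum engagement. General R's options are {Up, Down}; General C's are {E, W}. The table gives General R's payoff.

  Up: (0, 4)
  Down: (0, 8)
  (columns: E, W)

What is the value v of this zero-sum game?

0

Row minima: Up → 0, Down → 0; maximin = 0.
Column maxima: E → 0, W → 8; minimax = 0.
Since maximin = minimax = 0, there is a saddle point and the value is 0.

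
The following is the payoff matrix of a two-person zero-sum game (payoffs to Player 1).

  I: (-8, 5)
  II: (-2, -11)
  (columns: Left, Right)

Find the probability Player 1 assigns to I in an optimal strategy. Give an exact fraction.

9/22

Row minima: I → -8, II → -11; maximin = -8.
Column maxima: Left → -2, Right → 5; minimax = -2.
-8 ≠ -2, so there is no saddle point; optimal play is mixed.
Let Player 1 play I with probability p. Expected payoff against Left: (-8)p + (-2)(1−p) = −6p − 2; against Right: 5p + (-11)(1−p) = 16p − 11.
Setting these equal: −6p − 2 = 16p − 11 ⇒ −22p = -9 ⇒ p = 9/22, and the value is (-6)·(9/22) − 2 = -49/11.
For Player 2: with q = P(Left), equating I's and II's payoffs gives −13q + 5 = 9q − 11 ⇒ q = 8/11.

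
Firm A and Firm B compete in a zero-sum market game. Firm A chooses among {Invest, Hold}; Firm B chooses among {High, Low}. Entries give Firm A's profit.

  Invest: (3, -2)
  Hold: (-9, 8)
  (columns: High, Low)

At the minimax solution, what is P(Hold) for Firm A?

5/22

Row minima: Invest → -2, Hold → -9; maximin = -2.
Column maxima: High → 3, Low → 8; minimax = 3.
-2 ≠ 3, so there is no saddle point; optimal play is mixed.
Let Firm A play Invest with probability p. Expected payoff against High: 3p + (-9)(1−p) = 12p − 9; against Low: (-2)p + 8(1−p) = −10p + 8.
Setting these equal: 12p − 9 = −10p + 8 ⇒ 22p = 17 ⇒ p = 17/22, and the value is (12)·(17/22) − 9 = 3/11.
For Firm B: with q = P(High), equating Invest's and Hold's payoffs gives 5q − 2 = −17q + 8 ⇒ q = 5/11.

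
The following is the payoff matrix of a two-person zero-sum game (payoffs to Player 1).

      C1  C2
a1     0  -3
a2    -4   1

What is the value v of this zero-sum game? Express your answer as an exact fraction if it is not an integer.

-3/2

Row minima: a1 → -3, a2 → -4; maximin = -3.
Column maxima: C1 → 0, C2 → 1; minimax = 0.
-3 ≠ 0, so there is no saddle point; optimal play is mixed.
Let Player 1 play a1 with probability p. Expected payoff against C1: 0p + (-4)(1−p) = 4p − 4; against C2: (-3)p + 1(1−p) = −4p + 1.
Setting these equal: 4p − 4 = −4p + 1 ⇒ 8p = 5 ⇒ p = 5/8, and the value is (4)·(5/8) − 4 = -3/2.
For Player 2: with q = P(C1), equating a1's and a2's payoffs gives 3q − 3 = −5q + 1 ⇒ q = 1/2.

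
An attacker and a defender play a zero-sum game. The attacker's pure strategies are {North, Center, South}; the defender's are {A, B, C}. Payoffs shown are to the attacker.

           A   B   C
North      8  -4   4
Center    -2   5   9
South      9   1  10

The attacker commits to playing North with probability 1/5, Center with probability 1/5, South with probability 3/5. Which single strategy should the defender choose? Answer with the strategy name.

B

If the defender plays A, the attacker's expected payoff is (1/5)·8 + (1/5)·(-2) + (3/5)·9 = 33/5.
If the defender plays B, the attacker's expected payoff is (1/5)·(-4) + (1/5)·5 + (3/5)·1 = 4/5.
If the defender plays C, the attacker's expected payoff is (1/5)·4 + (1/5)·9 + (3/5)·10 = 43/5.
The defender minimizes the attacker's payoff; the smallest is 4/5, so the best response is B.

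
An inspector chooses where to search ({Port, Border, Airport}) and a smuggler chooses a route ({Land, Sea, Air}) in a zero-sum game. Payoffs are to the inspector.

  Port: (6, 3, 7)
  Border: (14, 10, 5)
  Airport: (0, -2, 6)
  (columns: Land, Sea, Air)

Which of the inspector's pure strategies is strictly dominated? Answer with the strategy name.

Airport

Port gives a strictly higher payoff than Airport against every column: 6 > 0, 3 > -2, 7 > 6.
So Airport is strictly dominated and the inspector never plays it.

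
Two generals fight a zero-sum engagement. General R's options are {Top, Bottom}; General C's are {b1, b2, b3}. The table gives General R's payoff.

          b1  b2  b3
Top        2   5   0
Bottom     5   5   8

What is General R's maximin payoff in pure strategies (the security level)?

Row minima: Top → 0, Bottom → 5.
The best of these is 5.

5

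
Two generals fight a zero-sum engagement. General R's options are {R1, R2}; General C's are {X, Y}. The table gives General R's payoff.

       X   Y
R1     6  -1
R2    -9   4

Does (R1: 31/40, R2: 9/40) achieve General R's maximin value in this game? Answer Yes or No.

Against X this mix gives (31/40)·6 + (9/40)·(-9) = 21/8.
Against Y this mix gives (31/40)·(-1) + (9/40)·4 = 1/8.
General C will play Y, holding General R to 1/8. Shifting weight toward the row that does better against Y would raise this floor (the equalizing mix achieves 3/4 against both Y and X), so the proposed strategy is not optimal.

No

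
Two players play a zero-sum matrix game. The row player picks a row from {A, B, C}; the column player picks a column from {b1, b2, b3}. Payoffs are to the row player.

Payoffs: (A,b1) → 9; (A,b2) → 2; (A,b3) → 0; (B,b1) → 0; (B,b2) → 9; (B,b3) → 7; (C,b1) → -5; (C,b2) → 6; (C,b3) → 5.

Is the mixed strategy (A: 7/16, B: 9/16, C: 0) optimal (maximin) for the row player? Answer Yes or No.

Yes

Against b1 this mix gives (7/16)·9 + (9/16)·0 = 63/16.
Against b2 this mix gives (7/16)·2 + (9/16)·9 = 95/16.
Against b3 this mix gives (7/16)·0 + (9/16)·7 = 63/16.
All of the column player's active replies (b1, b3) yield 63/16, and no column does worse for the row player. The mix makes the column player indifferent and guarantees 63/16, so it is optimal.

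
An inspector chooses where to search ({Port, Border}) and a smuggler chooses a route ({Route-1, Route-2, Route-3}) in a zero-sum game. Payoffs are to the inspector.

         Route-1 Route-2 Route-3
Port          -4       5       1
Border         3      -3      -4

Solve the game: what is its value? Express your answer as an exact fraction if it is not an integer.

Row minima: Port → -4, Border → -4; maximin = -4.
Column maxima: Route-1 → 3, Route-2 → 5, Route-3 → 1; minimax = 1.
-4 ≠ 1, so there is no saddle point; optimal play is mixed.
Route-2 is strictly dominated by Route-3 (it gives the inspector strictly more in every row), so the smuggler never plays it.
On the remaining 2×2 (Port, Border vs Route-1, Route-3):
Let the inspector play Port with probability p. Expected payoff against Route-1: (-4)p + 3(1−p) = −7p + 3; against Route-3: 1p + (-4)(1−p) = 5p − 4.
Setting these equal: −7p + 3 = 5p − 4 ⇒ −12p = -7 ⇒ p = 7/12, and the value is (-7)·(7/12) + 3 = -13/12.
For the smuggler: with q = P(Route-1), equating Port's and Border's payoffs gives −5q + 1 = 7q − 4 ⇒ q = 5/12.

-13/12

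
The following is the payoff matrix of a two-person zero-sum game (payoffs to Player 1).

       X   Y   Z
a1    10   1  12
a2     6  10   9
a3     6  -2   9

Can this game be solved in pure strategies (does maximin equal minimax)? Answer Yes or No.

No

Row minima: a1 → 1, a2 → 6, a3 → -2; maximin = 6.
Column maxima: X → 10, Y → 10, Z → 12; minimax = 10.
6 ≠ 10, so no pure-strategy equilibrium exists.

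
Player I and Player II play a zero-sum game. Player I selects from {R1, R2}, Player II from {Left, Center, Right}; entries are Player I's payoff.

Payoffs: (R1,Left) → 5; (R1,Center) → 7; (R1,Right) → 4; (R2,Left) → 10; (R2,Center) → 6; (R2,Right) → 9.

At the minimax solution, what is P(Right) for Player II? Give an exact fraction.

1/6

Row minima: R1 → 4, R2 → 6; maximin = 6.
Column maxima: Left → 10, Center → 7, Right → 9; minimax = 7.
6 ≠ 7, so there is no saddle point; optimal play is mixed.
Left is strictly dominated by Right (it gives Player I strictly more in every row), so Player II never plays it.
On the remaining 2×2 (R1, R2 vs Center, Right):
Let Player I play R1 with probability p. Expected payoff against Center: 7p + 6(1−p) = p + 6; against Right: 4p + 9(1−p) = −5p + 9.
Setting these equal: p + 6 = −5p + 9 ⇒ 6p = 3 ⇒ p = 1/2, and the value is (1)·(1/2) + 6 = 13/2.
For Player II: with q = P(Center), equating R1's and R2's payoffs gives 3q + 4 = −3q + 9 ⇒ q = 5/6.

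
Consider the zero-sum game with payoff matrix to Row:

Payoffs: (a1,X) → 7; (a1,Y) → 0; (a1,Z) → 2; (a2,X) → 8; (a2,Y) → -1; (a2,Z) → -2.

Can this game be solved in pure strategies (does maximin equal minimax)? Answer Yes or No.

Yes

Row minima: a1 → 0, a2 → -2; maximin = 0.
Column maxima: X → 8, Y → 0, Z → 2; minimax = 0.
maximin = minimax = 0, so a saddle point exists.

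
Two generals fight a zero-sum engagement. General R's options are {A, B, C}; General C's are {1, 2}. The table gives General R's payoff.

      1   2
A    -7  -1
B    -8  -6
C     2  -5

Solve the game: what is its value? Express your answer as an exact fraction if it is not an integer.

-37/13

Row minima: A → -7, B → -8, C → -5; maximin = -5.
Column maxima: 1 → 2, 2 → -1; minimax = -1.
-5 ≠ -1, so there is no saddle point; optimal play is mixed.
B is strictly dominated by A, so General R never plays it.
On the remaining 2×2 (A, C vs 1, 2):
Let General R play A with probability p. Expected payoff against 1: (-7)p + 2(1−p) = −9p + 2; against 2: (-1)p + (-5)(1−p) = 4p − 5.
Setting these equal: −9p + 2 = 4p − 5 ⇒ −13p = -7 ⇒ p = 7/13, and the value is (-9)·(7/13) + 2 = -37/13.
For General C: with q = P(1), equating A's and C's payoffs gives −6q − 1 = 7q − 5 ⇒ q = 4/13.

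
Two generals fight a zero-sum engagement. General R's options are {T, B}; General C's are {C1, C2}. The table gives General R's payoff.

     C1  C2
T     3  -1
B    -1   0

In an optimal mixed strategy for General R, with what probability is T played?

1/5

Row minima: T → -1, B → -1; maximin = -1.
Column maxima: C1 → 3, C2 → 0; minimax = 0.
-1 ≠ 0, so there is no saddle point; optimal play is mixed.
Let General R play T with probability p. Expected payoff against C1: 3p + (-1)(1−p) = 4p − 1; against C2: (-1)p + 0(1−p) = −p.
Setting these equal: 4p − 1 = −p ⇒ 5p = 1 ⇒ p = 1/5, and the value is (4)·(1/5) − 1 = -1/5.
For General C: with q = P(C1), equating T's and B's payoffs gives 4q − 1 = −q ⇒ q = 1/5.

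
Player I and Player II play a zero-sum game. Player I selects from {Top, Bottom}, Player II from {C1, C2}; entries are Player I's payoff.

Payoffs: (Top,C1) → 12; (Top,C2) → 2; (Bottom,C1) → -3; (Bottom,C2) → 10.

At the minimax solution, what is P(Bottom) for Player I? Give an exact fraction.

10/23

Row minima: Top → 2, Bottom → -3; maximin = 2.
Column maxima: C1 → 12, C2 → 10; minimax = 10.
2 ≠ 10, so there is no saddle point; optimal play is mixed.
Let Player I play Top with probability p. Expected payoff against C1: 12p + (-3)(1−p) = 15p − 3; against C2: 2p + 10(1−p) = −8p + 10.
Setting these equal: 15p − 3 = −8p + 10 ⇒ 23p = 13 ⇒ p = 13/23, and the value is (15)·(13/23) − 3 = 126/23.
For Player II: with q = P(C1), equating Top's and Bottom's payoffs gives 10q + 2 = −13q + 10 ⇒ q = 8/23.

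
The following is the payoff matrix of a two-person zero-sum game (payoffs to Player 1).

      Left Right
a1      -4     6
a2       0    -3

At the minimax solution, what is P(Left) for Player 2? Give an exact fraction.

9/13

Row minima: a1 → -4, a2 → -3; maximin = -3.
Column maxima: Left → 0, Right → 6; minimax = 0.
-3 ≠ 0, so there is no saddle point; optimal play is mixed.
Let Player 1 play a1 with probability p. Expected payoff against Left: (-4)p + 0(1−p) = −4p; against Right: 6p + (-3)(1−p) = 9p − 3.
Setting these equal: −4p = 9p − 3 ⇒ −13p = -3 ⇒ p = 3/13, and the value is (-4)·(3/13) = -12/13.
For Player 2: with q = P(Left), equating a1's and a2's payoffs gives −10q + 6 = 3q − 3 ⇒ q = 9/13.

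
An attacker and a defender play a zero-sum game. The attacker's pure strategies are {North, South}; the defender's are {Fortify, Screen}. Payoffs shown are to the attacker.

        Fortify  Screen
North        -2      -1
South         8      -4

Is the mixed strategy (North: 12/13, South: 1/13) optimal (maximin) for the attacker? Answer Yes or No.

Yes

Against Fortify this mix gives (12/13)·(-2) + (1/13)·8 = -16/13.
Against Screen this mix gives (12/13)·(-1) + (1/13)·(-4) = -16/13.
All of the defender's active replies (Fortify, Screen) yield -16/13, and no column does worse for the attacker. The mix makes the defender indifferent and guarantees -16/13, so it is optimal.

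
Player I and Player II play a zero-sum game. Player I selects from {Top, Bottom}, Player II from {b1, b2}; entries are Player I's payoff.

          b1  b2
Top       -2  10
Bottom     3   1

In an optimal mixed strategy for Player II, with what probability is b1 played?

Row minima: Top → -2, Bottom → 1; maximin = 1.
Column maxima: b1 → 3, b2 → 10; minimax = 3.
1 ≠ 3, so there is no saddle point; optimal play is mixed.
Let Player I play Top with probability p. Expected payoff against b1: (-2)p + 3(1−p) = −5p + 3; against b2: 10p + 1(1−p) = 9p + 1.
Setting these equal: −5p + 3 = 9p + 1 ⇒ −14p = -2 ⇒ p = 1/7, and the value is (-5)·(1/7) + 3 = 16/7.
For Player II: with q = P(b1), equating Top's and Bottom's payoffs gives −12q + 10 = 2q + 1 ⇒ q = 9/14.

9/14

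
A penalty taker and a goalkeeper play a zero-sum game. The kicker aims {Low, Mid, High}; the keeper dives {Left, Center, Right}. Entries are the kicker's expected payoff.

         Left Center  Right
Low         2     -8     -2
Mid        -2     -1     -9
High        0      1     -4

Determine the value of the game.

Row minima: Low → -8, Mid → -9, High → -4; maximin = -4.
Column maxima: Left → 2, Center → 1, Right → -2; minimax = -2.
-4 ≠ -2, so there is no saddle point; optimal play is mixed.
Mid is strictly dominated by High, so the kicker never plays it.
Left is strictly dominated by Right (it gives the kicker strictly more in every row), so the keeper never plays it.
On the remaining 2×2 (Low, High vs Center, Right):
Let the kicker play Low with probability p. Expected payoff against Center: (-8)p + 1(1−p) = −9p + 1; against Right: (-2)p + (-4)(1−p) = 2p − 4.
Setting these equal: −9p + 1 = 2p − 4 ⇒ −11p = -5 ⇒ p = 5/11, and the value is (-9)·(5/11) + 1 = -34/11.
For the keeper: with q = P(Center), equating Low's and High's payoffs gives −6q − 2 = 5q − 4 ⇒ q = 2/11.

-34/11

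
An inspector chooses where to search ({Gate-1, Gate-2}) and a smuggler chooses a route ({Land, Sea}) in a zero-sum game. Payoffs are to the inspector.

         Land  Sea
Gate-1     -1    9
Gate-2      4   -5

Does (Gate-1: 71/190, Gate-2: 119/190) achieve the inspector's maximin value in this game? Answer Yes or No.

No

Against Land this mix gives (71/190)·(-1) + (119/190)·4 = 81/38.
Against Sea this mix gives (71/190)·9 + (119/190)·(-5) = 22/95.
The smuggler will play Sea, holding the inspector to 22/95. Shifting weight toward the row that does better against Sea would raise this floor (the equalizing mix achieves 31/19 against both Sea and Land), so the proposed strategy is not optimal.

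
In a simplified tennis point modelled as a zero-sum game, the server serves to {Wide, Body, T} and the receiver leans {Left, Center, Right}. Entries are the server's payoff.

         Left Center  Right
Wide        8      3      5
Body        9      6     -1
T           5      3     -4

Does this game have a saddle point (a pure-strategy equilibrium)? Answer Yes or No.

Row minima: Wide → 3, Body → -1, T → -4; maximin = 3.
Column maxima: Left → 9, Center → 6, Right → 5; minimax = 5.
3 ≠ 5, so no pure-strategy equilibrium exists.

No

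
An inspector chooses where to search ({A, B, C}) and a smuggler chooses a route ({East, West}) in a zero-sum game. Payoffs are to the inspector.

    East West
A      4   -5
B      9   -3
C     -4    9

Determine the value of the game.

69/25

Row minima: A → -5, B → -3, C → -4; maximin = -3.
Column maxima: East → 9, West → 9; minimax = 9.
-3 ≠ 9, so there is no saddle point; optimal play is mixed.
A is strictly dominated by B, so the inspector never plays it.
On the remaining 2×2 (B, C vs East, West):
Let the inspector play B with probability p. Expected payoff against East: 9p + (-4)(1−p) = 13p − 4; against West: (-3)p + 9(1−p) = −12p + 9.
Setting these equal: 13p − 4 = −12p + 9 ⇒ 25p = 13 ⇒ p = 13/25, and the value is (13)·(13/25) − 4 = 69/25.
For the smuggler: with q = P(East), equating B's and C's payoffs gives 12q − 3 = −13q + 9 ⇒ q = 12/25.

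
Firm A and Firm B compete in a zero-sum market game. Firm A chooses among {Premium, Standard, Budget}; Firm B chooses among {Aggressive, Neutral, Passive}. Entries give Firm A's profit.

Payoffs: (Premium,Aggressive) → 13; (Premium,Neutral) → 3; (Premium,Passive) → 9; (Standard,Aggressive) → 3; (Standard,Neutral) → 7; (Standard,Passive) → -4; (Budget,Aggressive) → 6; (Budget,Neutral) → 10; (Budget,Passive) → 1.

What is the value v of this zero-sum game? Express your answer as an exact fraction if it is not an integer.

29/5

Row minima: Premium → 3, Standard → -4, Budget → 1; maximin = 3.
Column maxima: Aggressive → 13, Neutral → 10, Passive → 9; minimax = 9.
3 ≠ 9, so there is no saddle point; optimal play is mixed.
Standard is strictly dominated by Budget, so Firm A never plays it.
Aggressive is strictly dominated by Passive (it gives Firm A strictly more in every row), so Firm B never plays it.
On the remaining 2×2 (Premium, Budget vs Neutral, Passive):
Let Firm A play Premium with probability p. Expected payoff against Neutral: 3p + 10(1−p) = −7p + 10; against Passive: 9p + 1(1−p) = 8p + 1.
Setting these equal: −7p + 10 = 8p + 1 ⇒ −15p = -9 ⇒ p = 3/5, and the value is (-7)·(3/5) + 10 = 29/5.
For Firm B: with q = P(Neutral), equating Premium's and Budget's payoffs gives −6q + 9 = 9q + 1 ⇒ q = 8/15.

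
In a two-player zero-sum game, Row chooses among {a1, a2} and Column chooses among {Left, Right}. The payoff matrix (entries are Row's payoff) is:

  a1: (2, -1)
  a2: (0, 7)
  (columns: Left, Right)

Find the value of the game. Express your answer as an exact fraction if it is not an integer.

Row minima: a1 → -1, a2 → 0; maximin = 0.
Column maxima: Left → 2, Right → 7; minimax = 2.
0 ≠ 2, so there is no saddle point; optimal play is mixed.
Let Row play a1 with probability p. Expected payoff against Left: 2p + 0(1−p) = 2p; against Right: (-1)p + 7(1−p) = −8p + 7.
Setting these equal: 2p = −8p + 7 ⇒ 10p = 7 ⇒ p = 7/10, and the value is (2)·(7/10) = 7/5.
For Column: with q = P(Left), equating a1's and a2's payoffs gives 3q − 1 = −7q + 7 ⇒ q = 4/5.

7/5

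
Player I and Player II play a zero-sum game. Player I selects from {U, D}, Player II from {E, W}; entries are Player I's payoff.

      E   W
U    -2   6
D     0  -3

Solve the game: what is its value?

-6/11

Row minima: U → -2, D → -3; maximin = -2.
Column maxima: E → 0, W → 6; minimax = 0.
-2 ≠ 0, so there is no saddle point; optimal play is mixed.
Let Player I play U with probability p. Expected payoff against E: (-2)p + 0(1−p) = −2p; against W: 6p + (-3)(1−p) = 9p − 3.
Setting these equal: −2p = 9p − 3 ⇒ −11p = -3 ⇒ p = 3/11, and the value is (-2)·(3/11) = -6/11.
For Player II: with q = P(E), equating U's and D's payoffs gives −8q + 6 = 3q − 3 ⇒ q = 9/11.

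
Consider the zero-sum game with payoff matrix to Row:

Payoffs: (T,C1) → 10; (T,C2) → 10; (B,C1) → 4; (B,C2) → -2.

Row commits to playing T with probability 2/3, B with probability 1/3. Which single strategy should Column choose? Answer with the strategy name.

If Column plays C1, Row's expected payoff is (2/3)·10 + (1/3)·4 = 8.
If Column plays C2, Row's expected payoff is (2/3)·10 + (1/3)·(-2) = 6.
Column minimizes Row's payoff; the smallest is 6, so the best response is C2.

C2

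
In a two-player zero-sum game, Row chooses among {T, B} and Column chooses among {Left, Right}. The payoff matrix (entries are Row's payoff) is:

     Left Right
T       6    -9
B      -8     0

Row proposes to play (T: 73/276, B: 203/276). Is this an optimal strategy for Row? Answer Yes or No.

No

Against Left this mix gives (73/276)·6 + (203/276)·(-8) = -593/138.
Against Right this mix gives (73/276)·(-9) + (203/276)·0 = -219/92.
Column will play Left, holding Row to -593/138. Shifting weight toward the row that does better against Left would raise this floor (the equalizing mix achieves -72/23 against both Left and Right), so the proposed strategy is not optimal.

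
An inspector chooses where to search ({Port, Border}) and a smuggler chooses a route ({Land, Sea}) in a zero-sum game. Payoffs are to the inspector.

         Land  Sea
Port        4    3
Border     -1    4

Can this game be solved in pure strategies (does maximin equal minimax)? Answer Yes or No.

Row minima: Port → 3, Border → -1; maximin = 3.
Column maxima: Land → 4, Sea → 4; minimax = 4.
3 ≠ 4, so no pure-strategy equilibrium exists.

No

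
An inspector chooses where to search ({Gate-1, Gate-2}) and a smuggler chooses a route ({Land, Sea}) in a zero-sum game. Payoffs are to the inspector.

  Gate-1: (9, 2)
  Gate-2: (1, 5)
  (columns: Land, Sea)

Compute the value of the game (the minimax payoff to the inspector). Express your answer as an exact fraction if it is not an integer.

Row minima: Gate-1 → 2, Gate-2 → 1; maximin = 2.
Column maxima: Land → 9, Sea → 5; minimax = 5.
2 ≠ 5, so there is no saddle point; optimal play is mixed.
Let the inspector play Gate-1 with probability p. Expected payoff against Land: 9p + 1(1−p) = 8p + 1; against Sea: 2p + 5(1−p) = −3p + 5.
Setting these equal: 8p + 1 = −3p + 5 ⇒ 11p = 4 ⇒ p = 4/11, and the value is (8)·(4/11) + 1 = 43/11.
For the smuggler: with q = P(Land), equating Gate-1's and Gate-2's payoffs gives 7q + 2 = −4q + 5 ⇒ q = 3/11.

43/11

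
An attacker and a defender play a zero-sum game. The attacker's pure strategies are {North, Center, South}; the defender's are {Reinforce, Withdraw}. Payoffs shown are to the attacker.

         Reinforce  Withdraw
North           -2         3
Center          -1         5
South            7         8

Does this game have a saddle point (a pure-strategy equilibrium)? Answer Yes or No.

Yes

Row minima: North → -2, Center → -1, South → 7; maximin = 7.
Column maxima: Reinforce → 7, Withdraw → 8; minimax = 7.
maximin = minimax = 7, so a saddle point exists.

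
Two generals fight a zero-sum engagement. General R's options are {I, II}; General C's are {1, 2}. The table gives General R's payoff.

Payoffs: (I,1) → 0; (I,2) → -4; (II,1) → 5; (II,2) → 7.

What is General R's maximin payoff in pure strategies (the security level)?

5

Row minima: I → -4, II → 5.
The best of these is 5.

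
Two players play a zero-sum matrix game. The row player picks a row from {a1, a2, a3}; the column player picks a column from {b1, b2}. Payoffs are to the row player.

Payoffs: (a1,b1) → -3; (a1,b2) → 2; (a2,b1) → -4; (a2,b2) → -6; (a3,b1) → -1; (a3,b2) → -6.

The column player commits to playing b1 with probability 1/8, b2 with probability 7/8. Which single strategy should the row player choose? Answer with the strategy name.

Expected payoff of a1: (1/8)·(-3) + (7/8)·2 = 11/8.
Expected payoff of a2: (1/8)·(-4) + (7/8)·(-6) = -23/4.
Expected payoff of a3: (1/8)·(-1) + (7/8)·(-6) = -43/8.
The largest is 11/8, so the row player's best response is a1.

a1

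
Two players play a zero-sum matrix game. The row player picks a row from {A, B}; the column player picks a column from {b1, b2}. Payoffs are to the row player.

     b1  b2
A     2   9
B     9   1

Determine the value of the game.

Row minima: A → 2, B → 1; maximin = 2.
Column maxima: b1 → 9, b2 → 9; minimax = 9.
2 ≠ 9, so there is no saddle point; optimal play is mixed.
Let the row player play A with probability p. Expected payoff against b1: 2p + 9(1−p) = −7p + 9; against b2: 9p + 1(1−p) = 8p + 1.
Setting these equal: −7p + 9 = 8p + 1 ⇒ −15p = -8 ⇒ p = 8/15, and the value is (-7)·(8/15) + 9 = 79/15.
For the column player: with q = P(b1), equating A's and B's payoffs gives −7q + 9 = 8q + 1 ⇒ q = 8/15.

79/15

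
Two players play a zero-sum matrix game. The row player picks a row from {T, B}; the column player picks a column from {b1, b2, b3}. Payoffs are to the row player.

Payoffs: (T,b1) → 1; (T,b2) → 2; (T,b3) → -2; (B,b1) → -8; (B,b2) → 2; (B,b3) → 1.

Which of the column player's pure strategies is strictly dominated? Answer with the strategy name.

b1 holds the row player's payoff strictly below b2 in every row: 1 < 2, -8 < 2.
So b2 is strictly dominated for the column player.

b2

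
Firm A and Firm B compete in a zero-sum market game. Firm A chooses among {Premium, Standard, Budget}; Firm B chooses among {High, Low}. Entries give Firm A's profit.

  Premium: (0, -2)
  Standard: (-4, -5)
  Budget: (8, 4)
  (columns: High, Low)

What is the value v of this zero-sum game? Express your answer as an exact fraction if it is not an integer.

4

Row minima: Premium → -2, Standard → -5, Budget → 4; maximin = 4.
Column maxima: High → 8, Low → 4; minimax = 4.
Since maximin = minimax = 4, there is a saddle point and the value is 4.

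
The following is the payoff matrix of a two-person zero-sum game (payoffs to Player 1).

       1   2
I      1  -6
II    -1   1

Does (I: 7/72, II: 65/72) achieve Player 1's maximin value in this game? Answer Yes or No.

No

Against 1 this mix gives (7/72)·1 + (65/72)·(-1) = -29/36.
Against 2 this mix gives (7/72)·(-6) + (65/72)·1 = 23/72.
Player 2 will play 1, holding Player 1 to -29/36. Shifting weight toward the row that does better against 1 would raise this floor (the equalizing mix achieves -5/9 against both 1 and 2), so the proposed strategy is not optimal.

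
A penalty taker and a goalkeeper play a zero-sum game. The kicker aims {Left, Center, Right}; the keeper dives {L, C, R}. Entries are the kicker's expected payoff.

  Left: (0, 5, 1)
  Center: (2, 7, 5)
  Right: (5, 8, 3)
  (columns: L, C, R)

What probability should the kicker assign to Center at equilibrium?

2/5

Row minima: Left → 0, Center → 2, Right → 3; maximin = 3.
Column maxima: L → 5, C → 8, R → 5; minimax = 5.
3 ≠ 5, so there is no saddle point; optimal play is mixed.
Left is strictly dominated by Center, so the kicker never plays it.
C is strictly dominated by L (it gives the kicker strictly more in every row), so the keeper never plays it.
On the remaining 2×2 (Center, Right vs L, R):
Let the kicker play Center with probability p. Expected payoff against L: 2p + 5(1−p) = −3p + 5; against R: 5p + 3(1−p) = 2p + 3.
Setting these equal: −3p + 5 = 2p + 3 ⇒ −5p = -2 ⇒ p = 2/5, and the value is (-3)·(2/5) + 5 = 19/5.
For the keeper: with q = P(L), equating Center's and Right's payoffs gives −3q + 5 = 2q + 3 ⇒ q = 2/5.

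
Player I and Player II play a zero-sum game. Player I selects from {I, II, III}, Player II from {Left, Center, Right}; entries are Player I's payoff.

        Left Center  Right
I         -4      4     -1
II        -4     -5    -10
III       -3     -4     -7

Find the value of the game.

-25/7

Row minima: I → -4, II → -10, III → -7; maximin = -4.
Column maxima: Left → -3, Center → 4, Right → -1; minimax = -3.
-4 ≠ -3, so there is no saddle point; optimal play is mixed.
II is strictly dominated by III, so Player I never plays it.
Center is strictly dominated by Right (it gives Player I strictly more in every row), so Player II never plays it.
On the remaining 2×2 (I, III vs Left, Right):
Let Player I play I with probability p. Expected payoff against Left: (-4)p + (-3)(1−p) = −p − 3; against Right: (-1)p + (-7)(1−p) = 6p − 7.
Setting these equal: −p − 3 = 6p − 7 ⇒ −7p = -4 ⇒ p = 4/7, and the value is (-1)·(4/7) − 3 = -25/7.
For Player II: with q = P(Left), equating I's and III's payoffs gives −3q − 1 = 4q − 7 ⇒ q = 6/7.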